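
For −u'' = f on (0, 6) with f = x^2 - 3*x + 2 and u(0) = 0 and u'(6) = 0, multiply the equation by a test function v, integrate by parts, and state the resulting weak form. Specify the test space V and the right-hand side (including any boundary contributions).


V = {v ∈ H^1(0, 6) : v(0) = 0} (test functions vanish at x = 0 where u is specified); weak form: ∫_0^6 u'v' dx = ∫_0^6 (x^2 - 3*x + 2) v dx for all v ∈ V.

Multiply both sides by a test function v and integrate from 0 to 6:
  ∫_0^6 −u''(x) v(x) dx = ∫_0^6 f(x) v(x) dx.
Integrate the LHS by parts once:
  ∫_0^6 −u'' v dx = −[u'(x) v(x)]_0^6 + ∫_0^6 u'(x) v'(x) dx.
Thus ∫_0^6 u'(x) v'(x) dx = ∫_0^6 f(x) v(x) dx + [u'(x) v(x)]_0^6.
Choose V so that boundary terms are either known or forced to vanish.
Mixed BC: u(0) = 0 (Dirichlet) and u'(6) = 0 (Neumann). Define V = {v ∈ H^1(0, 6) : v(0) = 0}. Then [u' v]_0^6 = u'(6)·v(6) − u'(0)·0 = 0.
Weak formulation: find u (satisfying any essential BC) such that ∫_0^6 u'(x) v'(x) dx = ∫_0^6 f v dx for all v ∈ V (Dirichlet at 0 absorbed into V; the Neumann datum at x = 6 is zero, so no boundary term remains).
Substituting f(x) = x^2 - 3*x + 2, the right-hand side is ∫_0^6 (x^2 - 3*x + 2) v dx.


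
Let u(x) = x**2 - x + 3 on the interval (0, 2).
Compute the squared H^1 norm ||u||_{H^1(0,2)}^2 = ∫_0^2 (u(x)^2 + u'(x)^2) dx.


||u||_{H^1}^2 = 416/15

The H^1 norm (squared) on an interval (0, L) is
  ||u||_{H^1}^2 = ∫_0^L u(x)^2 dx + ∫_0^L u'(x)^2 dx.
Compute u'(x) = 2*x - 1.
Then u(x)^2 = x**4 - 2*x**3 + 7*x**2 - 6*x + 9 and u'(x)^2 = 4*x**2 - 4*x + 1.
Integrate each monomial from 0 to 2 using ∫_0^2 c·x^n dx = c·2^(n+1)/(n+1):
  ∫_0^2 u(x)^2 dx = ∫_0^2 (x^4 - 2*x^3 + 7*x^2 - 6*x + 9) dx. Term by term:
    ∫_0^2 x^4 dx = 32/5;  ∫_0^2 -2*x^3 dx = -8;  ∫_0^2 7*x^2 dx = 56/3;
    ∫_0^2 -6*x dx = -12;  ∫_0^2 9 dx = 18.
  Sum: 32/5 − 8 + 56/3 − 12 + 18 = 346/15.
  ∫_0^2 u'(x)^2 dx = ∫_0^2 (4*x^2 - 4*x + 1) dx. Term by term:
    ∫_0^2 4*x^2 dx = 32/3;  ∫_0^2 -4*x dx = -8;  ∫_0^2 1 dx = 2.
  Sum: 32/3 − 8 + 2 = 14/3.
Adding: ||u||_{H^1}^2 = 346/15 + 14/3 = 416/15.


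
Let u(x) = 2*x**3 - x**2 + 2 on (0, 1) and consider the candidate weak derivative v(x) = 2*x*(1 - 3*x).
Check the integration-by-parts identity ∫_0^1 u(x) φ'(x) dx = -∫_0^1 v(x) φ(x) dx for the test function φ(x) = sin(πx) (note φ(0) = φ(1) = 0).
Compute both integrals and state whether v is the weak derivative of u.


LHS = -4/π + 24/π^3, RHS = -24/π^3 + 4/π. No, v is not the weak derivative of u.

u(x) = 2*x**3 - x**2 + 2, classical derivative u'(x) = 6*x**2 - 2*x.
φ(x) = sin(πx), so φ'(x) = π*cos(π*x).
Note φ(0) = φ(1) = 0, so the boundary term u·φ vanishes.
LHS = ∫_0^1 u(x) φ'(x) dx = ∫_0^1 (2*π*x^3*cos(π*x) - π*x^2*cos(π*x) + 2*π*cos(π*x)) dx. Term by term:
  ∫_0^1 2*π*cos(π*x) dx = 0;  ∫_0^1 -π*x^2*cos(π*x) dx = 2/π;  ∫_0^1 2*π*x^3*cos(π*x) dx = -6/π + 24/π^3.
Sum: 0 + 2/π + -6/π + 24/π^3 = -4/π + 24/π^3.
So LHS = -4/π + 24/π^3.
∫_0^1 v(x) φ(x) dx = ∫_0^1 (-6*x^2*sin(π*x) + 2*x*sin(π*x)) dx. Term by term:
  ∫_0^1 -6*x^2*sin(π*x) dx = -6/π + 24/π^3;  ∫_0^1 2*x*sin(π*x) dx = 2/π.
Sum: -6/π + 24/π^3 + 2/π = -4/π + 24/π^3.
So RHS = -∫_0^1 v(x) φ(x) dx = -24/π^3 + 4/π.
LHS − RHS = -8/π + 48/π^3 ≠ 0, so the identity fails.
(For a valid weak derivative the identity must hold for EVERY test function, in particular this one. The failure shows v is NOT the weak derivative of u.)
Correct weak derivative would be u'(x) = 6*x**2 - 2*x.


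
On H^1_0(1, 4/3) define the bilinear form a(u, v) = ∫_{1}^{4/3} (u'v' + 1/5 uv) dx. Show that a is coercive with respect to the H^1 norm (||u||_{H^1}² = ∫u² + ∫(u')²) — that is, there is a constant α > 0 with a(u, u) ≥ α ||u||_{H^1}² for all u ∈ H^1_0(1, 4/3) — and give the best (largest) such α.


α = (1 + 45*π^2)/(5*(1 + 9*π^2))

Coercivity of a(·,·) on H^1_0(1, 4/3) means a(u, u) ≥ α ||u||_{H^1}² for every u ∈ H^1_0.
The interval has length L = 1/3, and Poincaré/coercivity depend only on L. Here a(u, u) = ∫(u')² + (1/5)·∫u².
Here 0 < c = 1/5 < 1. The condition a(u,u) ≥ α||u||_{H^1}² reads (1−α)∫(u')² ≥ (α−c)∫u². Any admissible α is ≤ 1 (rapidly oscillating u have ∫u²/∫(u')² → 0), and α = 1 would force 0 ≥ (1−c)∫u², impossible since c < 1; so 1−α > 0. By the sharp Poincaré inequality on H^1_0 of an interval of length L, ∫(u')² ≥ (π/L)²∫u² with equality for the first sine mode sin(π(x−x₀)/L) (x₀ the left endpoint), so the inequality holds for all u iff (1−α)(π/L)² ≥ α − c, i.e. α ≤ ((π/L)² + c)/((π/L)² + 1) = (1 + c(L/π)²)/(1 + (L/π)²). With (π/L)² = 9*π^2 and c = 1/5, the largest admissible constant is α = ((π/L)² + c)/((π/L)² + 1).
Simplifying, α = (1 + 45*π^2)/(5*(1 + 9*π^2)).


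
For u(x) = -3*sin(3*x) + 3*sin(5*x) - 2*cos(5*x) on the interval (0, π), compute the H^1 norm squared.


||u||_{H^1(0,π)}^2 = 214*π

u'(x) = 10*sin(5*x) - 9*cos(3*x) + 15*cos(5*x).
Expand u² and (u')² and integrate term by term on (0, π), using: for integers n ≥ 1, ∫_0^π sin²(nx) dx = ∫_0^π cos²(nx) dx = π/2; for n ≠ n', ∫_0^π sin(nx)sin(n'x) dx = ∫_0^π cos(nx)cos(n'x) dx = 0; and by product-to-sum, ∫_0^π sin(nx)cos(n'x) dx = ½∫_0^π [sin((n+n')x) + sin((n−n')x)] dx, which is 0 when n+n' is even and 2n/(n²−n'²) when n+n' is odd (it need not vanish on (0, π)).
  u² squared terms: (-3)²·∫sin(3x)² dx = 9·π/2 = 9*π/2;  (-2)²·∫cos(5x)² dx = 4·π/2 = 2*π;  (3)²·∫sin(5x)² dx = 9·π/2 = 9*π/2.
  u² cross terms: 2·(-3)·(-2)·∫sin(3x)·cos(5x) dx = 12·(0) = 0;  2·(-3)·(3)·∫sin(3x)·sin(5x) dx = -18·(0) = 0;  2·(-2)·(3)·∫cos(5x)·sin(5x) dx = -12·(0) = 0.
  So ∫_0^π u² dx = 9*π/2 + 2*π + 9*π/2 + 0 + 0 + 0 = 11*π.
  (u')² squared terms: (-9)²·∫cos(3x)² dx = 81·π/2 = 81*π/2;  (10)²·∫sin(5x)² dx = 100·π/2 = 50*π;  (15)²·∫cos(5x)² dx = 225·π/2 = 225*π/2.
  (u')² cross terms: 2·(-9)·(10)·∫cos(3x)·sin(5x) dx = -180·(0) = 0;  2·(-9)·(15)·∫cos(3x)·cos(5x) dx = -270·(0) = 0;  2·(10)·(15)·∫sin(5x)·cos(5x) dx = 300·(0) = 0.
  So ∫_0^π (u')² dx = 81*π/2 + 50*π + 225*π/2 + 0 + 0 + 0 = 203*π.
||u||_{H^1}^2 = (11*π) + (203*π) = 214*π.


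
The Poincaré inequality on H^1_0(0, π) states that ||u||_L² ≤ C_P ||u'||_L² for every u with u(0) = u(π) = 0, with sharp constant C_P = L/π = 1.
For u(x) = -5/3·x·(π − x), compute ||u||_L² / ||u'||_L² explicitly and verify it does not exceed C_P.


||u||_L² / ||u'||_L² = sqrt(10)*π/10 < C_P = 1.

u(x) = -5/3·x·(π − x), so u'(x) = 10*x/3 - 5*π/3.
u(x) = -5/3·x·(π − x) vanishes at x = 0 and x = π, so u ∈ H^1_0(0, π). Differentiate via the product rule and integrate the resulting polynomials term by term.
  ∫_0^π u² dx = ∫_0^π (25*x^4/9 - 50*π*x^3/9 + 25*π^2*x^2/9) dx. Term by term:
    ∫_0^π 25*x^4/9 dx = 5*π^5/9;  ∫_0^π -50*π*x^3/9 dx = -25*π^5/18;  ∫_0^π 25*π^2*x^2/9 dx = 25*π^5/27.
  Sum: 5*π^5/9 − 25*π^5/18 + 25*π^5/27 = 5*π^5/54.
  ∫_0^π (u')² dx = ∫_0^π (100*x^2/9 - 100*π*x/9 + 25*π^2/9) dx. Term by term:
    ∫_0^π 100*x^2/9 dx = 100*π^3/27;  ∫_0^π -100*π*x/9 dx = -50*π^3/9;  ∫_0^π 25*π^2/9 dx = 25*π^3/9.
  Sum: 100*π^3/27 − 50*π^3/9 + 25*π^3/9 = 25*π^3/27.
∫_0^π u² dx = 5*π^5/54, so ||u||_L² = sqrt(30)*π^(5/2)/18.
∫_0^π (u')² dx = 25*π^3/27, so ||u'||_L² = 5*sqrt(3)*π^(3/2)/9.
Ratio ||u||_L² / ||u'||_L² = sqrt(10)*π/10.
Sharp Poincaré constant on H^1_0(0, π) is C_P = L/π = 1, achieved by sin(x).
A polynomial bump cannot attain the sharp Poincaré constant (only the first sine eigenfunction does), so the ratio is strictly less than C_P, consistent with ||u||_L² ≤ C_P ||u'||_L².


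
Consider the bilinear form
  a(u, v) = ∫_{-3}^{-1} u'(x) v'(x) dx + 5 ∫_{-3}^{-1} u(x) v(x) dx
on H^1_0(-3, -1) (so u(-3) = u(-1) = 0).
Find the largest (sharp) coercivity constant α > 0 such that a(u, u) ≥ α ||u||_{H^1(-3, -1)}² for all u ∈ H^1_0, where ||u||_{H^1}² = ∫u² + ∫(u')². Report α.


α = 1

Coercivity of a(·,·) on H^1_0(-3, -1) means a(u, u) ≥ α ||u||_{H^1}² for every u ∈ H^1_0.
The interval has length L = 2, and Poincaré/coercivity depend only on L. Here a(u, u) = ∫(u')² + (5)·∫u².
Here c = 5 ≥ 1, so a(u,u) = ∫(u')² + c∫u² ≥ ∫(u')² + ∫u² = ||u||_{H^1}², i.e. α = 1 works. No larger α is possible: a(u,u) ≥ α||u||_{H^1}² means (1−α)∫(u')² ≥ (α−c)∫u², and for the modes u_n = sin(nπ(x−x₀)/L) (x₀ the left endpoint) one has ∫u_n²/∫(u_n')² = (L/(nπ))² → 0, so a(u_n,u_n)/||u_n||_{H^1}² → 1. Hence the optimal constant is α = 1.
Therefore α = 1.


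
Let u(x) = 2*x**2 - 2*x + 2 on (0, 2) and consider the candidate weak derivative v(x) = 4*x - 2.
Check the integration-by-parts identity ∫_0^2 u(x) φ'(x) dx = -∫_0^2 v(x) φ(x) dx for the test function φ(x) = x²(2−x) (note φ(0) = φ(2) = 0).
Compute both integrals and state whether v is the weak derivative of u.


LHS = -56/15, RHS = -56/15. Yes, v = u' weakly.

u(x) = 2*x**2 - 2*x + 2, classical derivative u'(x) = 4*x - 2.
φ(x) = x²(2−x), so φ'(x) = x*(4 - 3*x).
Note φ(0) = φ(2) = 0, so the boundary term u·φ vanishes.
LHS = ∫_0^2 u(x) φ'(x) dx = ∫_0^2 (-6*x^4 + 14*x^3 - 14*x^2 + 8*x) dx. Term by term:
  ∫_0^2 -6*x^4 dx = -192/5;  ∫_0^2 14*x^3 dx = 56;  ∫_0^2 -14*x^2 dx = -112/3;
  ∫_0^2 8*x dx = 16.
Sum: -192/5 + 56 − 112/3 + 16 = -56/15.
So LHS = -56/15.
∫_0^2 v(x) φ(x) dx = ∫_0^2 (-4*x^4 + 10*x^3 - 4*x^2) dx. Term by term:
  ∫_0^2 -4*x^4 dx = -128/5;  ∫_0^2 10*x^3 dx = 40;  ∫_0^2 -4*x^2 dx = -32/3.
Sum: -128/5 + 40 − 32/3 = 56/15.
So RHS = -∫_0^2 v(x) φ(x) dx = -56/15.
LHS = RHS, so the identity holds for this test φ.
Moreover u is smooth here and v(x) = u'(x) = 4*x - 2 pointwise, so the identity holds for every test function. Hence v is the weak derivative of u.


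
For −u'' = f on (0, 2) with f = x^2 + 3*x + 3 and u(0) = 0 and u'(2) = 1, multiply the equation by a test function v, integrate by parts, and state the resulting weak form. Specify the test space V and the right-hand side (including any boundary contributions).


V = {v ∈ H^1(0, 2) : v(0) = 0} (test functions vanish at x = 0 where u is specified); weak form: ∫_0^2 u'v' dx = ∫_0^2 (x^2 + 3*x + 3) v dx + v(2) for all v ∈ V.

Multiply both sides by a test function v and integrate from 0 to 2:
  ∫_0^2 −u''(x) v(x) dx = ∫_0^2 f(x) v(x) dx.
Integrate the LHS by parts once:
  ∫_0^2 −u'' v dx = −[u'(x) v(x)]_0^2 + ∫_0^2 u'(x) v'(x) dx.
Thus ∫_0^2 u'(x) v'(x) dx = ∫_0^2 f(x) v(x) dx + [u'(x) v(x)]_0^2.
Choose V so that boundary terms are either known or forced to vanish.
Mixed BC: u(0) = 0 (Dirichlet) and u'(2) = 1 (Neumann). Define V = {v ∈ H^1(0, 2) : v(0) = 0}. Then [u' v]_0^2 = u'(2)·v(2) − u'(0)·0 = v(2).
Weak formulation: find u (satisfying any essential BC) such that ∫_0^2 u'(x) v'(x) dx = ∫_0^2 f v dx + v(2) for all v ∈ V (Dirichlet at 0 absorbed into V; Neumann datum at x = 2 contributes the boundary term).
Substituting f(x) = x^2 + 3*x + 3, the right-hand side is ∫_0^2 (x^2 + 3*x + 3) v dx + v(2).


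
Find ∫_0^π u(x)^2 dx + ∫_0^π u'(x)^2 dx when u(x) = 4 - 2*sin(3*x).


||u||_{H^1(0,π)}^2 = -32/3 + 36*π

u'(x) = -6*cos(3*x).
Expand u² and (u')² and integrate term by term on (0, π), using: for integers n ≥ 1, ∫_0^π sin²(nx) dx = ∫_0^π cos²(nx) dx = π/2; for n ≠ n', ∫_0^π sin(nx)sin(n'x) dx = ∫_0^π cos(nx)cos(n'x) dx = 0; and by product-to-sum, ∫_0^π sin(nx)cos(n'x) dx = ½∫_0^π [sin((n+n')x) + sin((n−n')x)] dx, which is 0 when n+n' is even and 2n/(n²−n'²) when n+n' is odd (it need not vanish on (0, π)). For the constant mode: ∫_0^π 1 dx = π, ∫_0^π cos(nx) dx = 0, ∫_0^π sin(nx) dx = (1−(−1)^n)/n.
  u² squared terms: (4)²·∫1 dx = 16·π = 16*π;  (-2)²·∫sin(3x)² dx = 4·π/2 = 2*π.
  u² cross terms: 2·(4)·(-2)·∫1·sin(3x) dx = -16·(2/3) = -32/3.
  So ∫_0^π u² dx = 16*π + 2*π − 32/3 = -32/3 + 18*π.
  (u')² squared terms: (-6)²·∫cos(3x)² dx = 36·π/2 = 18*π.
  So ∫_0^π (u')² dx = 18*π.
||u||_{H^1}^2 = (-32/3 + 18*π) + (18*π) = -32/3 + 36*π.


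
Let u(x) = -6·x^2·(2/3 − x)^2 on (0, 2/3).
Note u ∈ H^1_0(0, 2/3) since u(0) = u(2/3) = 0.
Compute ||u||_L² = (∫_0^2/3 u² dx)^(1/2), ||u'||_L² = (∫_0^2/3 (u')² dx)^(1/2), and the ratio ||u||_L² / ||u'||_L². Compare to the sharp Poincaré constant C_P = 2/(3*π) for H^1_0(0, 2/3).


||u||_L² / ||u'||_L² = sqrt(3)/9 < C_P = 2/(3*π).

u(x) = -6·x^2·(2/3 − x)^2, so u'(x) = 8*x*(-9*x^2 + 9*x - 2)/3.
u(x) = -6·x^2·(2/3 − x)^2 vanishes at x = 0 and x = 2/3, so u ∈ H^1_0(0, 2/3). Differentiate via the product rule and integrate the resulting polynomials term by term.
  ∫_0^2/3 u² dx = ∫_0^2/3 (36*x^8 - 96*x^7 + 96*x^6 - 128*x^5/3 + 64*x^4/9) dx. Term by term:
    ∫_0^2/3 36*x^8 dx = 2048/19683;  ∫_0^2/3 -96*x^7 dx = -1024/2187;  ∫_0^2/3 96*x^6 dx = 4096/5103;
    ∫_0^2/3 -128*x^5/3 dx = -4096/6561;  ∫_0^2/3 64*x^4/9 dx = 2048/10935.
  Sum: 2048/19683 − 1024/2187 + 4096/5103 − 4096/6561 + 2048/10935 = 1024/688905.
  ∫_0^2/3 (u')² dx = ∫_0^2/3 (576*x^6 - 1152*x^5 + 832*x^4 - 256*x^3 + 256*x^2/9) dx. Term by term:
    ∫_0^2/3 576*x^6 dx = 8192/1701;  ∫_0^2/3 -1152*x^5 dx = -4096/243;  ∫_0^2/3 832*x^4 dx = 26624/1215;
    ∫_0^2/3 -256*x^3 dx = -1024/81;  ∫_0^2/3 256*x^2/9 dx = 2048/729.
  Sum: 8192/1701 − 4096/243 + 26624/1215 − 1024/81 + 2048/729 = 1024/25515.
∫_0^2/3 u² dx = 1024/688905, so ||u||_L² = 32*sqrt(105)/8505.
∫_0^2/3 (u')² dx = 1024/25515, so ||u'||_L² = 32*sqrt(35)/945.
Ratio ||u||_L² / ||u'||_L² = sqrt(3)/9.
Sharp Poincaré constant on H^1_0(0, 2/3) is C_P = L/π = 2/(3*π), achieved by sin(3*π/2·x).
A polynomial bump cannot attain the sharp Poincaré constant (only the first sine eigenfunction does), so the ratio is strictly less than C_P, consistent with ||u||_L² ≤ C_P ||u'||_L².


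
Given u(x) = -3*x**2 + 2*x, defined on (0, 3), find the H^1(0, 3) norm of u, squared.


||u||_{H^1}^2 = 2292/5

The H^1 norm (squared) on an interval (0, L) is
  ||u||_{H^1}^2 = ∫_0^L u(x)^2 dx + ∫_0^L u'(x)^2 dx.
Compute u'(x) = 2 - 6*x.
Then u(x)^2 = 9*x**4 - 12*x**3 + 4*x**2 and u'(x)^2 = 36*x**2 - 24*x + 4.
Integrate each monomial from 0 to 3 using ∫_0^3 c·x^n dx = c·3^(n+1)/(n+1):
  ∫_0^3 u(x)^2 dx = ∫_0^3 (9*x^4 - 12*x^3 + 4*x^2) dx. Term by term:
    ∫_0^3 9*x^4 dx = 2187/5;  ∫_0^3 -12*x^3 dx = -243;  ∫_0^3 4*x^2 dx = 36.
  Sum: 2187/5 − 243 + 36 = 1152/5.
  ∫_0^3 u'(x)^2 dx = ∫_0^3 (36*x^2 - 24*x + 4) dx. Term by term:
    ∫_0^3 36*x^2 dx = 324;  ∫_0^3 -24*x dx = -108;  ∫_0^3 4 dx = 12.
  Sum: 324 − 108 + 12 = 228.
Adding: ||u||_{H^1}^2 = 1152/5 + 228 = 2292/5.


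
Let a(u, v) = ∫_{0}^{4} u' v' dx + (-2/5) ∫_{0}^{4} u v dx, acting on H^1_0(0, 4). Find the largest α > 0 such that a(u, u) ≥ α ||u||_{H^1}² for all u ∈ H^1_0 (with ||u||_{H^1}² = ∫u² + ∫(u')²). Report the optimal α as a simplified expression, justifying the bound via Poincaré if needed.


α = (-32/5 + π^2)/(π^2 + 16)

Coercivity of a(·,·) on H^1_0(0, 4) means a(u, u) ≥ α ||u||_{H^1}² for every u ∈ H^1_0.
The interval has length L = 4, and Poincaré/coercivity depend only on L. Here a(u, u) = ∫(u')² + (-2/5)·∫u².
Here c = -2/5 < 0 with |c| < (π/L)² = π^2/16, so coercivity still holds. The condition a(u,u) ≥ α||u||_{H^1}² reads (1−α)∫(u')² ≥ (α−c)∫u². Any admissible α is ≤ 1 (rapidly oscillating u have ∫u²/∫(u')² → 0), and α = 1 would force 0 ≥ (1−c)∫u², impossible since c < 1; so 1−α > 0. By the sharp Poincaré inequality on H^1_0 of an interval of length L, ∫(u')² ≥ (π/L)²∫u² with equality for the first sine mode sin(π(x−x₀)/L) (x₀ the left endpoint), so the inequality holds for all u iff (1−α)(π/L)² ≥ α − c, i.e. α ≤ ((π/L)² + c)/((π/L)² + 1) = (1 + c(L/π)²)/(1 + (L/π)²). (Direct route, valid since c ≤ 0: Poincaré gives c∫u² ≥ c(L/π)²∫(u')², so a(u,u) ≥ (1 + c(L/π)²)∫(u')², while ||u||_{H^1}² ≤ (1 + (L/π)²)∫(u')²; dividing yields the same α.) With (π/L)² = π^2/16 and c = -2/5, the largest admissible constant is α = ((π/L)² + c)/((π/L)² + 1).
Simplifying, α = (-32/5 + π^2)/(π^2 + 16).


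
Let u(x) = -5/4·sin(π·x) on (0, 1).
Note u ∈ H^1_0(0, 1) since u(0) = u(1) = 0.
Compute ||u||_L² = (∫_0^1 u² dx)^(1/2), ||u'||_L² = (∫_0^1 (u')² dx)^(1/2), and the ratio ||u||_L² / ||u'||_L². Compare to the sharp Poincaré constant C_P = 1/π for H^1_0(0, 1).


||u||_L² / ||u'||_L² = 1/π = C_P.

u(x) = -5/4·sin(π·x), so u'(x) = -5*π*cos(π*x)/4.
Writing u(x) = A·sin(kπx/L) with A = -5/4 and k = 1, use ∫_0^L sin²(kπx/L) dx = L/2 and ∫_0^L cos²(kπx/L) dx = L/2.
u² = 25/16·sin²(π·x) and (u')² = 25*π^2/16·cos²(π·x), and each of sin², cos² integrates to L/2 = 1/2 over (0, 1).
∫_0^1 u² dx = 25/32, so ||u||_L² = 5*sqrt(2)/8.
∫_0^1 (u')² dx = 25*π^2/32, so ||u'||_L² = 5*sqrt(2)*π/8.
Ratio ||u||_L² / ||u'||_L² = 1/π.
Sharp Poincaré constant on H^1_0(0, 1) is C_P = L/π = 1/π, achieved by sin(π·x).
This is the k = 1 eigenfunction (up to amplitude), so the ratio equals the sharp Poincaré constant exactly.


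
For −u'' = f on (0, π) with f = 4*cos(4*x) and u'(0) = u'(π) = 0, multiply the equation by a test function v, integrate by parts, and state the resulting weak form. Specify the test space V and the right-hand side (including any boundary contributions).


V = H^1(0, π) (no boundary constraint on v; u is determined up to an additive constant); weak form: ∫_0^π u'v' dx = ∫_0^π (4*cos(4*x)) v dx for all v ∈ V.

Multiply both sides by a test function v and integrate from 0 to π:
  ∫_0^π −u''(x) v(x) dx = ∫_0^π f(x) v(x) dx.
Integrate the LHS by parts once:
  ∫_0^π −u'' v dx = −[u'(x) v(x)]_0^π + ∫_0^π u'(x) v'(x) dx.
Thus ∫_0^π u'(x) v'(x) dx = ∫_0^π f(x) v(x) dx + [u'(x) v(x)]_0^π.
Choose V so that boundary terms are either known or forced to vanish.
u has homogeneous Neumann: u'(0) = u'(π) = 0. So [u' v]_0^π = 0·v(π) − 0·v(0) = 0 for any v; take V = H^1(0, π).
Weak formulation: find u (satisfying any essential BC) such that ∫_0^π u'(x) v'(x) dx = ∫_0^π f v dx for all v ∈ V (homogeneous Neumann, so boundary terms vanish).
Substituting f(x) = 4*cos(4*x), the right-hand side is ∫_0^π (4*cos(4*x)) v dx.
Compatibility check (pure Neumann): taking v ≡ 1 ∈ V gives 0 = ∫_0^π f dx + (0) − (0), i.e. ∫_0^π f dx must equal u'(0) − u'(π) = 0. Indeed ∫_0^π (4*cos(4*x)) dx = 0, so the data are compatible. The solution is then unique only up to an additive constant (fix it e.g. by requiring ∫_0^π u dx = 0).


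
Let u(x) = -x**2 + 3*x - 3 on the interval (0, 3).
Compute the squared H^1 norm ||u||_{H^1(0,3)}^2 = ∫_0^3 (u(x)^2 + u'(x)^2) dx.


||u||_{H^1}^2 = 171/10

The H^1 norm (squared) on an interval (0, L) is
  ||u||_{H^1}^2 = ∫_0^L u(x)^2 dx + ∫_0^L u'(x)^2 dx.
Compute u'(x) = 3 - 2*x.
Then u(x)^2 = x**4 - 6*x**3 + 15*x**2 - 18*x + 9 and u'(x)^2 = 4*x**2 - 12*x + 9.
Integrate each monomial from 0 to 3 using ∫_0^3 c·x^n dx = c·3^(n+1)/(n+1):
  ∫_0^3 u(x)^2 dx = ∫_0^3 (x^4 - 6*x^3 + 15*x^2 - 18*x + 9) dx. Term by term:
    ∫_0^3 x^4 dx = 243/5;  ∫_0^3 -6*x^3 dx = -243/2;  ∫_0^3 15*x^2 dx = 135;
    ∫_0^3 -18*x dx = -81;  ∫_0^3 9 dx = 27.
  Sum: 243/5 − 243/2 + 135 − 81 + 27 = 81/10.
  ∫_0^3 u'(x)^2 dx = ∫_0^3 (4*x^2 - 12*x + 9) dx. Term by term:
    ∫_0^3 4*x^2 dx = 36;  ∫_0^3 -12*x dx = -54;  ∫_0^3 9 dx = 27.
  Sum: 36 − 54 + 27 = 9.
Adding: ||u||_{H^1}^2 = 81/10 + 9 = 171/10.


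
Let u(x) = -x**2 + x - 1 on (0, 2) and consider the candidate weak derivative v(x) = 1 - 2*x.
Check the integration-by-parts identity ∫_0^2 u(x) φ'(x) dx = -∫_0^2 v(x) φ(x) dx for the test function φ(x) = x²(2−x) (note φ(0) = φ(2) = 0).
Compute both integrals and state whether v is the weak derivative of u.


LHS = 28/15, RHS = 28/15. Yes, v = u' weakly.

u(x) = -x**2 + x - 1, classical derivative u'(x) = 1 - 2*x.
φ(x) = x²(2−x), so φ'(x) = x*(4 - 3*x).
Note φ(0) = φ(2) = 0, so the boundary term u·φ vanishes.
LHS = ∫_0^2 u(x) φ'(x) dx = ∫_0^2 (3*x^4 - 7*x^3 + 7*x^2 - 4*x) dx. Term by term:
  ∫_0^2 3*x^4 dx = 96/5;  ∫_0^2 -7*x^3 dx = -28;  ∫_0^2 7*x^2 dx = 56/3;
  ∫_0^2 -4*x dx = -8.
Sum: 96/5 − 28 + 56/3 − 8 = 28/15.
So LHS = 28/15.
∫_0^2 v(x) φ(x) dx = ∫_0^2 (2*x^4 - 5*x^3 + 2*x^2) dx. Term by term:
  ∫_0^2 2*x^4 dx = 64/5;  ∫_0^2 -5*x^3 dx = -20;  ∫_0^2 2*x^2 dx = 16/3.
Sum: 64/5 − 20 + 16/3 = -28/15.
So RHS = -∫_0^2 v(x) φ(x) dx = 28/15.
LHS = RHS, so the identity holds for this test φ.
Moreover u is smooth here and v(x) = u'(x) = 1 - 2*x pointwise, so the identity holds for every test function. Hence v is the weak derivative of u.


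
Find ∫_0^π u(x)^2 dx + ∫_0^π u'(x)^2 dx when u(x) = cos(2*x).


||u||_{H^1(0,π)}^2 = 5*π/2

u'(x) = -2*sin(2*x).
Expand u² and (u')² and integrate term by term on (0, π), using: for integers n ≥ 1, ∫_0^π sin²(nx) dx = ∫_0^π cos²(nx) dx = π/2; for n ≠ n', ∫_0^π sin(nx)sin(n'x) dx = ∫_0^π cos(nx)cos(n'x) dx = 0; and by product-to-sum, ∫_0^π sin(nx)cos(n'x) dx = ½∫_0^π [sin((n+n')x) + sin((n−n')x)] dx, which is 0 when n+n' is even and 2n/(n²−n'²) when n+n' is odd (it need not vanish on (0, π)).
  u² squared terms: (1)²·∫cos(2x)² dx = 1·π/2 = π/2.
  So ∫_0^π u² dx = π/2.
  (u')² squared terms: (-2)²·∫sin(2x)² dx = 4·π/2 = 2*π.
  So ∫_0^π (u')² dx = 2*π.
||u||_{H^1}^2 = (π/2) + (2*π) = 5*π/2.


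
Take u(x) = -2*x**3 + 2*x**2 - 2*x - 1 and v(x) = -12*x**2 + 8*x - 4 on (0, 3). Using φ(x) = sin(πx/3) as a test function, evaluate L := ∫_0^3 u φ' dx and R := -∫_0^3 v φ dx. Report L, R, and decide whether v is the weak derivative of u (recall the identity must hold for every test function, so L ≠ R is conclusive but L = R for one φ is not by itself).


LHS = -648/π^3 + 138/π, RHS = -1296/π^3 + 276/π. No, v is not the weak derivative of u.

u(x) = -2*x**3 + 2*x**2 - 2*x - 1, classical derivative u'(x) = -6*x**2 + 4*x - 2.
φ(x) = sin(πx/3), so φ'(x) = π*cos(π*x/3)/3.
Note φ(0) = φ(3) = 0, so the boundary term u·φ vanishes.
LHS = ∫_0^3 u(x) φ'(x) dx = ∫_0^3 (-2*π*x^3*cos(π*x/3)/3 + 2*π*x^2*cos(π*x/3)/3 - 2*π*x*cos(π*x/3)/3 - π*cos(π*x/3)/3) dx. Term by term:
  ∫_0^3 -π*cos(π*x/3)/3 dx = 0;  ∫_0^3 -2*π*x*cos(π*x/3)/3 dx = 12/π;  ∫_0^3 -2*π*x^3*cos(π*x/3)/3 dx = -648/π^3 + 162/π;
  ∫_0^3 2*π*x^2*cos(π*x/3)/3 dx = -36/π.
Sum: 0 + 12/π + -648/π^3 + 162/π − 36/π = -648/π^3 + 138/π.
So LHS = -648/π^3 + 138/π.
∫_0^3 v(x) φ(x) dx = ∫_0^3 (-12*x^2*sin(π*x/3) + 8*x*sin(π*x/3) - 4*sin(π*x/3)) dx. Term by term:
  ∫_0^3 -4*sin(π*x/3) dx = -24/π;  ∫_0^3 -12*x^2*sin(π*x/3) dx = -324/π + 1296/π^3;  ∫_0^3 8*x*sin(π*x/3) dx = 72/π.
Sum: -24/π + -324/π + 1296/π^3 + 72/π = -276/π + 1296/π^3.
So RHS = -∫_0^3 v(x) φ(x) dx = -1296/π^3 + 276/π.
LHS − RHS = -138/π + 648/π^3 ≠ 0, so the identity fails.
(For a valid weak derivative the identity must hold for EVERY test function, in particular this one. The failure shows v is NOT the weak derivative of u.)
Correct weak derivative would be u'(x) = -6*x**2 + 4*x - 2.


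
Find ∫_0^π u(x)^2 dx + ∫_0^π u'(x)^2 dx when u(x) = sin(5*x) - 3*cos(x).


||u||_{H^1(0,π)}^2 = 22*π

u'(x) = 3*sin(x) + 5*cos(5*x).
Expand u² and (u')² and integrate term by term on (0, π), using: for integers n ≥ 1, ∫_0^π sin²(nx) dx = ∫_0^π cos²(nx) dx = π/2; for n ≠ n', ∫_0^π sin(nx)sin(n'x) dx = ∫_0^π cos(nx)cos(n'x) dx = 0; and by product-to-sum, ∫_0^π sin(nx)cos(n'x) dx = ½∫_0^π [sin((n+n')x) + sin((n−n')x)] dx, which is 0 when n+n' is even and 2n/(n²−n'²) when n+n' is odd (it need not vanish on (0, π)).
  u² squared terms: (-3)²·∫cos(x)² dx = 9·π/2 = 9*π/2;  (1)²·∫sin(5x)² dx = 1·π/2 = π/2.
  u² cross terms: 2·(-3)·(1)·∫cos(x)·sin(5x) dx = -6·(0) = 0.
  So ∫_0^π u² dx = 9*π/2 + π/2 + 0 = 5*π.
  (u')² squared terms: (3)²·∫sin(x)² dx = 9·π/2 = 9*π/2;  (5)²·∫cos(5x)² dx = 25·π/2 = 25*π/2.
  (u')² cross terms: 2·(3)·(5)·∫sin(x)·cos(5x) dx = 30·(0) = 0.
  So ∫_0^π (u')² dx = 9*π/2 + 25*π/2 + 0 = 17*π.
||u||_{H^1}^2 = (5*π) + (17*π) = 22*π.


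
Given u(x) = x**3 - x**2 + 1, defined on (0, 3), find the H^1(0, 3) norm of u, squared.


||u||_{H^1}^2 = 5235/14

The H^1 norm (squared) on an interval (0, L) is
  ||u||_{H^1}^2 = ∫_0^L u(x)^2 dx + ∫_0^L u'(x)^2 dx.
Compute u'(x) = 3*x**2 - 2*x.
Then u(x)^2 = x**6 - 2*x**5 + x**4 + 2*x**3 - 2*x**2 + 1 and u'(x)^2 = 9*x**4 - 12*x**3 + 4*x**2.
Integrate each monomial from 0 to 3 using ∫_0^3 c·x^n dx = c·3^(n+1)/(n+1):
  ∫_0^3 u(x)^2 dx = ∫_0^3 (x^6 - 2*x^5 + x^4 + 2*x^3 - 2*x^2 + 1) dx. Term by term:
    ∫_0^3 x^6 dx = 2187/7;  ∫_0^3 -2*x^5 dx = -243;  ∫_0^3 x^4 dx = 243/5;
    ∫_0^3 2*x^3 dx = 81/2;  ∫_0^3 -2*x^2 dx = -18;  ∫_0^3 1 dx = 3.
  Sum: 2187/7 − 243 + 243/5 + 81/2 − 18 + 3 = 10047/70.
  ∫_0^3 u'(x)^2 dx = ∫_0^3 (9*x^4 - 12*x^3 + 4*x^2) dx. Term by term:
    ∫_0^3 9*x^4 dx = 2187/5;  ∫_0^3 -12*x^3 dx = -243;  ∫_0^3 4*x^2 dx = 36.
  Sum: 2187/5 − 243 + 36 = 1152/5.
Adding: ||u||_{H^1}^2 = 10047/70 + 1152/5 = 5235/14.


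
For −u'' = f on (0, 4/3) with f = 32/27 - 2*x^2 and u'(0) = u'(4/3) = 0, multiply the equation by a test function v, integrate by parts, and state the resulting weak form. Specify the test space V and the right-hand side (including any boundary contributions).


V = H^1(0, 4/3) (no boundary constraint on v; u is determined up to an additive constant); weak form: ∫_0^4/3 u'v' dx = ∫_0^4/3 (32/27 - 2*x^2) v dx for all v ∈ V.

Multiply both sides by a test function v and integrate from 0 to 4/3:
  ∫_0^4/3 −u''(x) v(x) dx = ∫_0^4/3 f(x) v(x) dx.
Integrate the LHS by parts once:
  ∫_0^4/3 −u'' v dx = −[u'(x) v(x)]_0^4/3 + ∫_0^4/3 u'(x) v'(x) dx.
Thus ∫_0^4/3 u'(x) v'(x) dx = ∫_0^4/3 f(x) v(x) dx + [u'(x) v(x)]_0^4/3.
Choose V so that boundary terms are either known or forced to vanish.
u has homogeneous Neumann: u'(0) = u'(4/3) = 0. So [u' v]_0^4/3 = 0·v(4/3) − 0·v(0) = 0 for any v; take V = H^1(0, 4/3).
Weak formulation: find u (satisfying any essential BC) such that ∫_0^4/3 u'(x) v'(x) dx = ∫_0^4/3 f v dx for all v ∈ V (homogeneous Neumann, so boundary terms vanish).
Substituting f(x) = 32/27 - 2*x^2, the right-hand side is ∫_0^4/3 (32/27 - 2*x^2) v dx.
Compatibility check (pure Neumann): taking v ≡ 1 ∈ V gives 0 = ∫_0^4/3 f dx + (0) − (0), i.e. ∫_0^4/3 f dx must equal u'(0) − u'(4/3) = 0. Indeed ∫_0^4/3 (32/27 - 2*x^2) dx = 0, so the data are compatible. The solution is then unique only up to an additive constant (fix it e.g. by requiring ∫_0^4/3 u dx = 0).


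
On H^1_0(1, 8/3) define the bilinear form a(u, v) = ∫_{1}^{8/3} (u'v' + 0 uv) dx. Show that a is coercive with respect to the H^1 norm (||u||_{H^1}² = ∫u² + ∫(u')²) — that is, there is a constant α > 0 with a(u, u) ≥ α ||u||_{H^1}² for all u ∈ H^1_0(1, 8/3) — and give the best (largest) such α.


α = 9*π^2/(25 + 9*π^2)

Coercivity of a(·,·) on H^1_0(1, 8/3) means a(u, u) ≥ α ||u||_{H^1}² for every u ∈ H^1_0.
The interval has length L = 5/3, and Poincaré/coercivity depend only on L. Here a(u, u) = ∫(u')² + (0)·∫u².
Here c = 0, so a(u,u) = ∫(u')² alone. The condition a(u,u) ≥ α||u||_{H^1}² reads (1−α)∫(u')² ≥ (α−c)∫u². Any admissible α is ≤ 1 (rapidly oscillating u have ∫u²/∫(u')² → 0), and α = 1 would force 0 ≥ (1−c)∫u², impossible since c < 1; so 1−α > 0. By the sharp Poincaré inequality on H^1_0 of an interval of length L, ∫(u')² ≥ (π/L)²∫u² with equality for the first sine mode sin(π(x−x₀)/L) (x₀ the left endpoint), so the inequality holds for all u iff (1−α)(π/L)² ≥ α − c, i.e. α ≤ ((π/L)² + c)/((π/L)² + 1) = (1 + c(L/π)²)/(1 + (L/π)²). (Direct route, valid since c ≤ 0: Poincaré gives c∫u² ≥ c(L/π)²∫(u')², so a(u,u) ≥ (1 + c(L/π)²)∫(u')², while ||u||_{H^1}² ≤ (1 + (L/π)²)∫(u')²; dividing yields the same α.) With (π/L)² = 9*π^2/25 and c = 0, the largest admissible constant is α = ((π/L)² + c)/((π/L)² + 1).
Simplifying, α = 9*π^2/(25 + 9*π^2).


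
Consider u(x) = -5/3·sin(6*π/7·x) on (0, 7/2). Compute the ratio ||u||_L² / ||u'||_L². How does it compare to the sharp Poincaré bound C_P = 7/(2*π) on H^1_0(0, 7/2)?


||u||_L² / ||u'||_L² = 7/(6*π) < C_P = 7/(2*π).

u(x) = -5/3·sin(6*π/7·x), so u'(x) = -10*π*cos(6*π*x/7)/7.
Writing u(x) = A·sin(kπx/L) with A = -5/3 and k = 3, use ∫_0^L sin²(kπx/L) dx = L/2 and ∫_0^L cos²(kπx/L) dx = L/2.
u² = 25/9·sin²(6*π/7·x) and (u')² = 100*π^2/49·cos²(6*π/7·x), and each of sin², cos² integrates to L/2 = 7/4 over (0, 7/2).
∫_0^7/2 u² dx = 175/36, so ||u||_L² = 5*sqrt(7)/6.
∫_0^7/2 (u')² dx = 25*π^2/7, so ||u'||_L² = 5*sqrt(7)*π/7.
Ratio ||u||_L² / ||u'||_L² = 7/(6*π).
Sharp Poincaré constant on H^1_0(0, 7/2) is C_P = L/π = 7/(2*π), achieved by sin(2*π/7·x).
This is the k = 3 harmonic; the ratio L/(kπ) is strictly less than C_P = L/π, consistent with the sharp inequality ||u||_L² ≤ C_P ||u'||_L².


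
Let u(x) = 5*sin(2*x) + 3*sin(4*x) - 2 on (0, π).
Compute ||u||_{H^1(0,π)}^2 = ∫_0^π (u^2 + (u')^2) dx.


||u||_{H^1(0,π)}^2 = 143*π

u'(x) = 10*cos(2*x) + 12*cos(4*x).
Expand u² and (u')² and integrate term by term on (0, π), using: for integers n ≥ 1, ∫_0^π sin²(nx) dx = ∫_0^π cos²(nx) dx = π/2; for n ≠ n', ∫_0^π sin(nx)sin(n'x) dx = ∫_0^π cos(nx)cos(n'x) dx = 0; and by product-to-sum, ∫_0^π sin(nx)cos(n'x) dx = ½∫_0^π [sin((n+n')x) + sin((n−n')x)] dx, which is 0 when n+n' is even and 2n/(n²−n'²) when n+n' is odd (it need not vanish on (0, π)). For the constant mode: ∫_0^π 1 dx = π, ∫_0^π cos(nx) dx = 0, ∫_0^π sin(nx) dx = (1−(−1)^n)/n.
  u² squared terms: (-2)²·∫1 dx = 4·π = 4*π;  (3)²·∫sin(4x)² dx = 9·π/2 = 9*π/2;  (5)²·∫sin(2x)² dx = 25·π/2 = 25*π/2.
  u² cross terms: 2·(-2)·(3)·∫1·sin(4x) dx = -12·(0) = 0;  2·(-2)·(5)·∫1·sin(2x) dx = -20·(0) = 0;  2·(3)·(5)·∫sin(4x)·sin(2x) dx = 30·(0) = 0.
  So ∫_0^π u² dx = 4*π + 9*π/2 + 25*π/2 + 0 + 0 + 0 = 21*π.
  (u')² squared terms: (10)²·∫cos(2x)² dx = 100·π/2 = 50*π;  (12)²·∫cos(4x)² dx = 144·π/2 = 72*π.
  (u')² cross terms: 2·(10)·(12)·∫cos(2x)·cos(4x) dx = 240·(0) = 0.
  So ∫_0^π (u')² dx = 50*π + 72*π + 0 = 122*π.
||u||_{H^1}^2 = (21*π) + (122*π) = 143*π.


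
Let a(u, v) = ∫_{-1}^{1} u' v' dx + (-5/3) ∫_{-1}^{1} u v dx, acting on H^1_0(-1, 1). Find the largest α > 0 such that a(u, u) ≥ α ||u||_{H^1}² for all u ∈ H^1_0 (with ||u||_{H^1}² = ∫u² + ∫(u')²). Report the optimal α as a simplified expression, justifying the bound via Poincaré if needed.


α = (-20/3 + π^2)/(4 + π^2)

Coercivity of a(·,·) on H^1_0(-1, 1) means a(u, u) ≥ α ||u||_{H^1}² for every u ∈ H^1_0.
The interval has length L = 2, and Poincaré/coercivity depend only on L. Here a(u, u) = ∫(u')² + (-5/3)·∫u².
Here c = -5/3 < 0 with |c| < (π/L)² = π^2/4, so coercivity still holds. The condition a(u,u) ≥ α||u||_{H^1}² reads (1−α)∫(u')² ≥ (α−c)∫u². Any admissible α is ≤ 1 (rapidly oscillating u have ∫u²/∫(u')² → 0), and α = 1 would force 0 ≥ (1−c)∫u², impossible since c < 1; so 1−α > 0. By the sharp Poincaré inequality on H^1_0 of an interval of length L, ∫(u')² ≥ (π/L)²∫u² with equality for the first sine mode sin(π(x−x₀)/L) (x₀ the left endpoint), so the inequality holds for all u iff (1−α)(π/L)² ≥ α − c, i.e. α ≤ ((π/L)² + c)/((π/L)² + 1) = (1 + c(L/π)²)/(1 + (L/π)²). (Direct route, valid since c ≤ 0: Poincaré gives c∫u² ≥ c(L/π)²∫(u')², so a(u,u) ≥ (1 + c(L/π)²)∫(u')², while ||u||_{H^1}² ≤ (1 + (L/π)²)∫(u')²; dividing yields the same α.) With (π/L)² = π^2/4 and c = -5/3, the largest admissible constant is α = ((π/L)² + c)/((π/L)² + 1).
Simplifying, α = (-20/3 + π^2)/(4 + π^2).


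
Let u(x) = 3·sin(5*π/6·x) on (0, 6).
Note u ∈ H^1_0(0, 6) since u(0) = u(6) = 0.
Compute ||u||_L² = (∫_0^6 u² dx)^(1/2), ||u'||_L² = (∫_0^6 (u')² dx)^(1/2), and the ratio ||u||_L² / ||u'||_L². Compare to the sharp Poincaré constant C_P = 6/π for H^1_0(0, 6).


||u||_L² / ||u'||_L² = 6/(5*π) < C_P = 6/π.

u(x) = 3·sin(5*π/6·x), so u'(x) = 5*π*cos(5*π*x/6)/2.
Writing u(x) = A·sin(kπx/L) with A = 3 and k = 5, use ∫_0^L sin²(kπx/L) dx = L/2 and ∫_0^L cos²(kπx/L) dx = L/2.
u² = 9·sin²(5*π/6·x) and (u')² = 25*π^2/4·cos²(5*π/6·x), and each of sin², cos² integrates to L/2 = 3 over (0, 6).
∫_0^6 u² dx = 27, so ||u||_L² = 3*sqrt(3).
∫_0^6 (u')² dx = 75*π^2/4, so ||u'||_L² = 5*sqrt(3)*π/2.
Ratio ||u||_L² / ||u'||_L² = 6/(5*π).
Sharp Poincaré constant on H^1_0(0, 6) is C_P = L/π = 6/π, achieved by sin(π/6·x).
This is the k = 5 harmonic; the ratio L/(kπ) is strictly less than C_P = L/π, consistent with the sharp inequality ||u||_L² ≤ C_P ||u'||_L².


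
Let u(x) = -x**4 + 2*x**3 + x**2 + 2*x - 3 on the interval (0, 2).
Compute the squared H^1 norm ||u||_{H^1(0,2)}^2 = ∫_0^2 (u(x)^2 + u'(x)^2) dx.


||u||_{H^1}^2 = 3614/63

The H^1 norm (squared) on an interval (0, L) is
  ||u||_{H^1}^2 = ∫_0^L u(x)^2 dx + ∫_0^L u'(x)^2 dx.
Compute u'(x) = -4*x**3 + 6*x**2 + 2*x + 2.
Then u(x)^2 = x**8 - 4*x**7 + 2*x**6 + 15*x**4 - 8*x**3 - 2*x**2 - 12*x + 9 and u'(x)^2 = 16*x**6 - 48*x**5 + 20*x**4 + 8*x**3 + 28*x**2 + 8*x + 4.
Integrate each monomial from 0 to 2 using ∫_0^2 c·x^n dx = c·2^(n+1)/(n+1):
  ∫_0^2 u(x)^2 dx = ∫_0^2 (x^8 - 4*x^7 + 2*x^6 + 15*x^4 - 8*x^3 - 2*x^2 - 12*x + 9) dx. Term by term:
    ∫_0^2 x^8 dx = 512/9;  ∫_0^2 -4*x^7 dx = -128;  ∫_0^2 2*x^6 dx = 256/7;
    ∫_0^2 15*x^4 dx = 96;  ∫_0^2 -8*x^3 dx = -32;  ∫_0^2 -2*x^2 dx = -16/3;
    ∫_0^2 -12*x dx = -24;  ∫_0^2 9 dx = 18.
  Sum: 512/9 − 128 + 256/7 + 96 − 32 − 16/3 − 24 + 18 = 1142/63.
  ∫_0^2 u'(x)^2 dx = ∫_0^2 (16*x^6 - 48*x^5 + 20*x^4 + 8*x^3 + 28*x^2 + 8*x + 4) dx. Term by term:
    ∫_0^2 16*x^6 dx = 2048/7;  ∫_0^2 -48*x^5 dx = -512;  ∫_0^2 20*x^4 dx = 128;
    ∫_0^2 8*x^3 dx = 32;  ∫_0^2 28*x^2 dx = 224/3;  ∫_0^2 8*x dx = 16;
    ∫_0^2 4 dx = 8.
  Sum: 2048/7 − 512 + 128 + 32 + 224/3 + 16 + 8 = 824/21.
Adding: ||u||_{H^1}^2 = 1142/63 + 824/21 = 3614/63.


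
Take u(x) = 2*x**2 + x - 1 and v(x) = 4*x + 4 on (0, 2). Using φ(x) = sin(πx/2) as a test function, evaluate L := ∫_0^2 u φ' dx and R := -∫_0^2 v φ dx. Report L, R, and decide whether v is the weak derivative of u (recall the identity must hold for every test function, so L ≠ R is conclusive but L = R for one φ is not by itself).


LHS = -20/π, RHS = -32/π. No, v is not the weak derivative of u.

u(x) = 2*x**2 + x - 1, classical derivative u'(x) = 4*x + 1.
φ(x) = sin(πx/2), so φ'(x) = π*cos(π*x/2)/2.
Note φ(0) = φ(2) = 0, so the boundary term u·φ vanishes.
LHS = ∫_0^2 u(x) φ'(x) dx = ∫_0^2 (π*x^2*cos(π*x/2) + π*x*cos(π*x/2)/2 - π*cos(π*x/2)/2) dx. Term by term:
  ∫_0^2 -π*cos(π*x/2)/2 dx = 0;  ∫_0^2 π*x^2*cos(π*x/2) dx = -16/π;  ∫_0^2 π*x*cos(π*x/2)/2 dx = -4/π.
Sum: 0 − 16/π − 4/π = -20/π.
So LHS = -20/π.
∫_0^2 v(x) φ(x) dx = ∫_0^2 (4*x*sin(π*x/2) + 4*sin(π*x/2)) dx. Term by term:
  ∫_0^2 4*sin(π*x/2) dx = 16/π;  ∫_0^2 4*x*sin(π*x/2) dx = 16/π.
Sum: 16/π + 16/π = 32/π.
So RHS = -∫_0^2 v(x) φ(x) dx = -32/π.
LHS − RHS = 12/π ≠ 0, so the identity fails.
(For a valid weak derivative the identity must hold for EVERY test function, in particular this one. The failure shows v is NOT the weak derivative of u.)
Correct weak derivative would be u'(x) = 4*x + 1.


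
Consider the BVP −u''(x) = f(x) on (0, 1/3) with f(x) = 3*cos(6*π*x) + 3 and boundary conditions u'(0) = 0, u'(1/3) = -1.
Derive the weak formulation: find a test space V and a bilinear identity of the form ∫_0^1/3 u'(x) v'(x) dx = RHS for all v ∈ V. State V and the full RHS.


V = H^1(0, 1/3) (v unrestricted at boundary; u is determined up to an additive constant); weak form: ∫_0^1/3 u'v' dx = ∫_0^1/3 (3*cos(6*π*x) + 3) v dx − v(1/3) for all v ∈ V.

Multiply both sides by a test function v and integrate from 0 to 1/3:
  ∫_0^1/3 −u''(x) v(x) dx = ∫_0^1/3 f(x) v(x) dx.
Integrate the LHS by parts once:
  ∫_0^1/3 −u'' v dx = −[u'(x) v(x)]_0^1/3 + ∫_0^1/3 u'(x) v'(x) dx.
Thus ∫_0^1/3 u'(x) v'(x) dx = ∫_0^1/3 f(x) v(x) dx + [u'(x) v(x)]_0^1/3.
Choose V so that boundary terms are either known or forced to vanish.
u has inhomogeneous Neumann u'(0) = 0, u'(1/3) = -1. [u' v]_0^1/3 = (-1)·v(1/3) − (0)·v(0) = − v(1/3). Take V = H^1(0, 1/3); boundary term becomes part of RHS.
Weak formulation: find u (satisfying any essential BC) such that ∫_0^1/3 u'(x) v'(x) dx = ∫_0^1/3 f v dx − v(1/3) for all v ∈ V (Neumann data are natural BCs: they enter the RHS as boundary terms).
Substituting f(x) = 3*cos(6*π*x) + 3, the right-hand side is ∫_0^1/3 (3*cos(6*π*x) + 3) v dx − v(1/3).
Compatibility check (pure Neumann): taking v ≡ 1 ∈ V gives 0 = ∫_0^1/3 f dx + (-1) − (0), i.e. ∫_0^1/3 f dx must equal u'(0) − u'(1/3) = 1. Indeed ∫_0^1/3 (3*cos(6*π*x) + 3) dx = 1, so the data are compatible. The solution is then unique only up to an additive constant (fix it e.g. by requiring ∫_0^1/3 u dx = 0).


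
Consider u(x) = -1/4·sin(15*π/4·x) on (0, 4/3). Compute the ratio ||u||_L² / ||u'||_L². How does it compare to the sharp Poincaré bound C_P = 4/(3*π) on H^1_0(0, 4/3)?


||u||_L² / ||u'||_L² = 4/(15*π) < C_P = 4/(3*π).

u(x) = -1/4·sin(15*π/4·x), so u'(x) = -15*π*cos(15*π*x/4)/16.
Writing u(x) = A·sin(kπx/L) with A = -1/4 and k = 5, use ∫_0^L sin²(kπx/L) dx = L/2 and ∫_0^L cos²(kπx/L) dx = L/2.
u² = 1/16·sin²(15*π/4·x) and (u')² = 225*π^2/256·cos²(15*π/4·x), and each of sin², cos² integrates to L/2 = 2/3 over (0, 4/3).
∫_0^4/3 u² dx = 1/24, so ||u||_L² = sqrt(6)/12.
∫_0^4/3 (u')² dx = 75*π^2/128, so ||u'||_L² = 5*sqrt(6)*π/16.
Ratio ||u||_L² / ||u'||_L² = 4/(15*π).
Sharp Poincaré constant on H^1_0(0, 4/3) is C_P = L/π = 4/(3*π), achieved by sin(3*π/4·x).
This is the k = 5 harmonic; the ratio L/(kπ) is strictly less than C_P = L/π, consistent with the sharp inequality ||u||_L² ≤ C_P ||u'||_L².


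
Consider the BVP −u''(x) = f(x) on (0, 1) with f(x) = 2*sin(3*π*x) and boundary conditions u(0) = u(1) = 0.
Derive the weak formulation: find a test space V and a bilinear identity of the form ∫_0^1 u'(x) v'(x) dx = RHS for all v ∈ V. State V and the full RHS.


V = H^1_0(0, 1) (so v(0) = v(1) = 0); weak form: ∫_0^1 u'v' dx = ∫_0^1 (2*sin(3*π*x)) v dx for all v ∈ V.

Multiply both sides by a test function v and integrate from 0 to 1:
  ∫_0^1 −u''(x) v(x) dx = ∫_0^1 f(x) v(x) dx.
Integrate the LHS by parts once:
  ∫_0^1 −u'' v dx = −[u'(x) v(x)]_0^1 + ∫_0^1 u'(x) v'(x) dx.
Thus ∫_0^1 u'(x) v'(x) dx = ∫_0^1 f(x) v(x) dx + [u'(x) v(x)]_0^1.
Choose V so that boundary terms are either known or forced to vanish.
u is Dirichlet: u(0) = u(1) = 0. Let V = H^1_0(0, 1); then v(0) = v(1) = 0, and [u' v]_0^1 = 0.
Weak formulation: find u (satisfying any essential BC) such that ∫_0^1 u'(x) v'(x) dx = ∫_0^1 f v dx for all v ∈ V.
Substituting f(x) = 2*sin(3*π*x), the right-hand side is ∫_0^1 (2*sin(3*π*x)) v dx.


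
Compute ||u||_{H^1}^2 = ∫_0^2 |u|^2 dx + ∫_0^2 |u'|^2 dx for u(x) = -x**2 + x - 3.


||u||_{H^1}^2 = 416/15

The H^1 norm (squared) on an interval (0, L) is
  ||u||_{H^1}^2 = ∫_0^L u(x)^2 dx + ∫_0^L u'(x)^2 dx.
Compute u'(x) = 1 - 2*x.
Then u(x)^2 = x**4 - 2*x**3 + 7*x**2 - 6*x + 9 and u'(x)^2 = 4*x**2 - 4*x + 1.
Integrate each monomial from 0 to 2 using ∫_0^2 c·x^n dx = c·2^(n+1)/(n+1):
  ∫_0^2 u(x)^2 dx = ∫_0^2 (x^4 - 2*x^3 + 7*x^2 - 6*x + 9) dx. Term by term:
    ∫_0^2 x^4 dx = 32/5;  ∫_0^2 -2*x^3 dx = -8;  ∫_0^2 7*x^2 dx = 56/3;
    ∫_0^2 -6*x dx = -12;  ∫_0^2 9 dx = 18.
  Sum: 32/5 − 8 + 56/3 − 12 + 18 = 346/15.
  ∫_0^2 u'(x)^2 dx = ∫_0^2 (4*x^2 - 4*x + 1) dx. Term by term:
    ∫_0^2 4*x^2 dx = 32/3;  ∫_0^2 -4*x dx = -8;  ∫_0^2 1 dx = 2.
  Sum: 32/3 − 8 + 2 = 14/3.
Adding: ||u||_{H^1}^2 = 346/15 + 14/3 = 416/15.
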